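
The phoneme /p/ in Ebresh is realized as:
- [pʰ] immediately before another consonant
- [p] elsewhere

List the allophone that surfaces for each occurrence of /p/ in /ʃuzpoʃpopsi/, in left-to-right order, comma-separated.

[p], [p], [pʰ]

Occurrence 1 (position 4): no conditioning environment matches → elsewhere allophone [p].
Occurrence 2 (position 7): no conditioning environment matches → elsewhere allophone [p].
Occurrence 3 (position 9): immediately before another consonant → [pʰ].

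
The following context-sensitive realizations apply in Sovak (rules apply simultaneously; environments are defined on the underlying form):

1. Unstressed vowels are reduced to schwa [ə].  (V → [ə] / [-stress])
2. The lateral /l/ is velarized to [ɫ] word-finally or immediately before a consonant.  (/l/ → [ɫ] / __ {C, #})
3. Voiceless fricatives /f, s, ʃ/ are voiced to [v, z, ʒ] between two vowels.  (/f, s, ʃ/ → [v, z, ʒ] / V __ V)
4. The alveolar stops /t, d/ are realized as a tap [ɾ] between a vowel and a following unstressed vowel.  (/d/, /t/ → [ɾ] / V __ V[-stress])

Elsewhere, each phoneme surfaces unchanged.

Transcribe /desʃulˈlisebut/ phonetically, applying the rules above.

/d/ (word-initial) fails the environment for rule 4, so it stays [d].
/e/ (between /d/ and /s/) occurs in an unstressed syllable → [ə] by rule 1.
/s/ (between /e/ and /ʃ/): rule 3 targets it, but not between two vowels → unchanged [s].
/ʃ/ (between /s/ and /u/) fails the environment for rule 3, so it stays [ʃ].
/u/ (between /ʃ/ and /l/): in an unstressed syllable, so rule 1 applies → [ə].
/l/ — between /u/ and /l/, word-finally or immediately before a consonant — surfaces as [ɫ] (rule 2).
/l/ — between /l/ and /i/; rule 2 does not apply here → [l].
/i/ — between /l/ and /s/; rule 1 does not apply here → [i].
Rule 3 applies to /s/ (between /i/ and /e/: between two vowels) → [z].
Rule 1 applies to /e/ (between /s/ and /b/: in an unstressed syllable) → [ə].
/b/ — not in any rule's target class → [b].
Rule 1 applies to /u/ (between /b/ and /t/: in an unstressed syllable) → [ə].
/t/ — word-final; rule 4 does not apply here → [t].

[dəsʃəɫˈlizəbət]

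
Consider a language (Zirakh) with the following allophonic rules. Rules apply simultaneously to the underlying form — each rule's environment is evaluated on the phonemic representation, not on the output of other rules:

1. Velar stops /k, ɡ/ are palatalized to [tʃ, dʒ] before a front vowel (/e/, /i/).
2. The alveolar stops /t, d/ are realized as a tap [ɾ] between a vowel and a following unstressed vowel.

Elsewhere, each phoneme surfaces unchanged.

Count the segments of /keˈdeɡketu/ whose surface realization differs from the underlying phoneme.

3

Segments that undergo a rule: /k/ → [tʃ] (rule 1); /k/ → [tʃ] (rule 1); /t/ → [ɾ] (rule 2).
All other segments surface unchanged.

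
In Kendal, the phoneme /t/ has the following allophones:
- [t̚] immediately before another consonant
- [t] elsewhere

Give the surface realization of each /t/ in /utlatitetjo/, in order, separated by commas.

Occurrence 1 (position 2): immediately before another consonant → [t̚].
Occurrence 2 (position 5): no conditioning environment matches → elsewhere allophone [t].
Occurrence 3 (position 7): no conditioning environment matches → elsewhere allophone [t].
Occurrence 4 (position 9): immediately before another consonant → [t̚].

[t̚], [t], [t], [t̚]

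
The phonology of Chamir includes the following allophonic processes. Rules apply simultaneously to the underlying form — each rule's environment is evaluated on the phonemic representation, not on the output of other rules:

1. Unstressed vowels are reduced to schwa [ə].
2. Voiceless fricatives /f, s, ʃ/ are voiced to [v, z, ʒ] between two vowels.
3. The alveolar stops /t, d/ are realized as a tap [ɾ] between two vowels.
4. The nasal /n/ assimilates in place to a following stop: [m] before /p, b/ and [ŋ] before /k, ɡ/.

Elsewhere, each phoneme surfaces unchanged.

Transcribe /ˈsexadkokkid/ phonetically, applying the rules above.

/s/ — word-initial; rule 2 does not apply here → [s].
/e/ (between /s/ and /x/) is in the target of rule 1 but the environment (in an unstressed syllable) is not met → [e].
Rule 1 applies to /a/ (between /x/ and /d/: in an unstressed syllable) → [ə].
/d/ (between /a/ and /k/) is in the target of rule 3 but the environment (between two vowels) is not met → [d].
/o/ (between /k/ and /k/) occurs in an unstressed syllable → [ə] by rule 1.
Rule 1 applies to /i/ (between /k/ and /d/: in an unstressed syllable) → [ə].
/d/ (word-final): rule 3 targets it, but not between two vowels → unchanged [d].

[ˈsexədkəkkəd]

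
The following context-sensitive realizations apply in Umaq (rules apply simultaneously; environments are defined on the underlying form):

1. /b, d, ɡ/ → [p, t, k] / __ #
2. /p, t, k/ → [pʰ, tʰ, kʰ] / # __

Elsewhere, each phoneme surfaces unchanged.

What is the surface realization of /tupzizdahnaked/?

/t/ (word-initial): word-initially, so rule 2 applies → [tʰ].
/u/ (between /t/ and /p/): no rule targets it → [u].
/p/ — between /u/ and /z/; rule 2 does not apply here → [p].
/z/ — not in any rule's target class → [z].
/i/ (between /z/ and /z/) is unaffected → [i].
/z/ stays [z].
/d/ (between /z/ and /a/) is in the target of rule 1 but the environment (word-finally) is not met → [d].
/a/ stays [a].
/h/ stays [h].
/n/ (between /h/ and /a/): no rule targets it → [n].
/a/ stays [a].
/k/ (between /a/ and /e/) fails the environment for rule 2, so it stays [k].
/e/ stays [e].
/d/ (word-final) occurs word-finally → [t] by rule 1.

[tʰupzizdahnaket]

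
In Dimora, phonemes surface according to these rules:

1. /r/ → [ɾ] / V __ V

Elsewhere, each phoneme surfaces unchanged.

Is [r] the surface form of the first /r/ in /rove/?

/r/ (word-initial) fails the environment for rule 1, so it stays [r].
The actual realization is [r], which matches [r].

Yes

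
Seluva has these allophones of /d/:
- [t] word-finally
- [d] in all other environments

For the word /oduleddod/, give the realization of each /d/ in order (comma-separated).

[d], [d], [d], [t]

Occurrence 1 (position 2): no conditioning environment matches → elsewhere allophone [d].
Occurrence 2 (position 6): no conditioning environment matches → elsewhere allophone [d].
Occurrence 3 (position 7): no conditioning environment matches → elsewhere allophone [d].
Occurrence 4 (position 9): word-finally → [t].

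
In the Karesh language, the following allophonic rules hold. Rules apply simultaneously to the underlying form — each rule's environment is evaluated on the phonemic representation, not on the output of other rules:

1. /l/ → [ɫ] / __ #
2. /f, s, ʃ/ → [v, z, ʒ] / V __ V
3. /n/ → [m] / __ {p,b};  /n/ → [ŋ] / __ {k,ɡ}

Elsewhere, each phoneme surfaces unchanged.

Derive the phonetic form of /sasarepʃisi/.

[sazarepʃizi]

/s/ (word-initial) fails the environment for rule 2, so it stays [s].
/a/ stays [a].
/s/ (between /a/ and /a/) occurs between two vowels → [z] by rule 2.
/a/ (between /s/ and /r/): no rule targets it → [a].
/r/ — not in any rule's target class → [r].
/e/ (between /r/ and /p/): no rule targets it → [e].
/p/ (between /e/ and /ʃ/): no rule targets it → [p].
/ʃ/ (between /p/ and /i/): rule 2 targets it, but not between two vowels → unchanged [ʃ].
/i/ stays [i].
/s/ (between /i/ and /i/): between two vowels, so rule 2 applies → [z].
/i/ — not in any rule's target class → [i].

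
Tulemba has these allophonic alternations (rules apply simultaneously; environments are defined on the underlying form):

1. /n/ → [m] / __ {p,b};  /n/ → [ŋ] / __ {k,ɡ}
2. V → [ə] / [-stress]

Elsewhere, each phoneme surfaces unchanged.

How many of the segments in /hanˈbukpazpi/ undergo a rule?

4

Segments that undergo a rule: /a/ → [ə] (rule 2); /n/ → [m] (rule 1); /a/ → [ə] (rule 2); /i/ → [ə] (rule 2).
All other segments surface unchanged.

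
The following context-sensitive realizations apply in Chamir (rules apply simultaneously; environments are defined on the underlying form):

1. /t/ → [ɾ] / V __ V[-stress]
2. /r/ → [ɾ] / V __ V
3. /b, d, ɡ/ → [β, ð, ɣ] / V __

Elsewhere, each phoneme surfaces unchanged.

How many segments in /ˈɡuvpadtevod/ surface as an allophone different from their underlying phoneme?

2

Segments that undergo a rule: /d/ → [ð] (rule 3); /d/ → [ð] (rule 3).
All other segments surface unchanged.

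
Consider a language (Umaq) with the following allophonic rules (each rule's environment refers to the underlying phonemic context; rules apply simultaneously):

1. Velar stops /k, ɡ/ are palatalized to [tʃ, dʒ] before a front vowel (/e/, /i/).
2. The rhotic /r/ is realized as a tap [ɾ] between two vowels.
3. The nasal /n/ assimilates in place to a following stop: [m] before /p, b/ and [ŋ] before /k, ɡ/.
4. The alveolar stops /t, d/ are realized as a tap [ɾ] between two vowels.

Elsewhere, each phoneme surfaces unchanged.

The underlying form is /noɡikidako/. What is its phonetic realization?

[nodʒitʃiɾako]

/n/ (word-initial): rule 3 targets it, but not before a labial or velar stop → unchanged [n].
/o/ (between /n/ and /ɡ/): no rule targets it → [o].
/ɡ/ — between /o/ and /i/, before a front vowel — surfaces as [dʒ] (rule 1).
/i/ stays [i].
/k/ (between /i/ and /i/) occurs before a front vowel → [tʃ] by rule 1.
/i/ (between /k/ and /d/) is unaffected → [i].
/d/ (between /i/ and /a/) occurs between two vowels → [ɾ] by rule 4.
/a/ (between /d/ and /k/): no rule targets it → [a].
/k/ (between /a/ and /o/) fails the environment for rule 1, so it stays [k].
/o/ — not in any rule's target class → [o].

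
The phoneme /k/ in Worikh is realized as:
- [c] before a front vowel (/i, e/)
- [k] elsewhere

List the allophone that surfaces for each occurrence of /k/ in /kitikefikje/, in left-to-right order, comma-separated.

[c], [c], [k]

Occurrence 1 (position 1): before a front vowel → [c].
Occurrence 2 (position 5): before a front vowel → [c].
Occurrence 3 (position 9): no conditioning environment matches → elsewhere allophone [k].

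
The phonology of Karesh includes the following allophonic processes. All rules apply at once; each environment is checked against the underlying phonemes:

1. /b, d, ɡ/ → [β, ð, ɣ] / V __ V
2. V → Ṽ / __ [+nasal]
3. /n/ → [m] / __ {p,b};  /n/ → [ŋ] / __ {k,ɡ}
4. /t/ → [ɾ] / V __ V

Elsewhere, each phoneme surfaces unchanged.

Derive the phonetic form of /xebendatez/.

[xeβẽndaɾez]

/x/ (word-initial): no rule targets it → [x].
/e/ (between /x/ and /b/): rule 2 targets it, but not before a nasal consonant → unchanged [e].
/b/ meets the environment for rule 1 (between two vowels) → [β].
/e/ meets the environment for rule 2 (before a nasal consonant) → [ẽ].
/n/ (between /e/ and /d/): rule 3 targets it, but not before a labial or velar stop → unchanged [n].
/d/ (between /n/ and /a/) is in the target of rule 1 but the environment (between two vowels) is not met → [d].
/a/ (between /d/ and /t/) is in the target of rule 2 but the environment (before a nasal consonant) is not met → [a].
/t/ (between /a/ and /e/) occurs between two vowels → [ɾ] by rule 4.
/e/ (between /t/ and /z/) is in the target of rule 2 but the environment (before a nasal consonant) is not met → [e].
/z/ (word-final): no rule targets it → [z].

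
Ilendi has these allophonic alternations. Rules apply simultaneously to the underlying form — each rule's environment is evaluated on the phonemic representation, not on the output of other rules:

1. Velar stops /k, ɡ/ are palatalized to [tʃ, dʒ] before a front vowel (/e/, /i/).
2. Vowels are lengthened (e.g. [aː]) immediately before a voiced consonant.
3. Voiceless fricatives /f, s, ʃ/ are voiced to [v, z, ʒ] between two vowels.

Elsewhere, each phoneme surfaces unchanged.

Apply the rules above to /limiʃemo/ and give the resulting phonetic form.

/l/ (word-initial) is unaffected → [l].
/i/ (between /l/ and /m/) occurs before a voiced consonant → [iː] by rule 2.
/m/ (between /i/ and /i/): no rule targets it → [m].
/i/ (between /m/ and /ʃ/): rule 2 targets it, but not before a voiced consonant → unchanged [i].
/ʃ/ meets the environment for rule 3 (between two vowels) → [ʒ].
/e/ (between /ʃ/ and /m/): before a voiced consonant, so rule 2 applies → [eː].
/m/ — not in any rule's target class → [m].
/o/ (word-final): rule 2 targets it, but not before a voiced consonant → unchanged [o].

[liːmiʒeːmo]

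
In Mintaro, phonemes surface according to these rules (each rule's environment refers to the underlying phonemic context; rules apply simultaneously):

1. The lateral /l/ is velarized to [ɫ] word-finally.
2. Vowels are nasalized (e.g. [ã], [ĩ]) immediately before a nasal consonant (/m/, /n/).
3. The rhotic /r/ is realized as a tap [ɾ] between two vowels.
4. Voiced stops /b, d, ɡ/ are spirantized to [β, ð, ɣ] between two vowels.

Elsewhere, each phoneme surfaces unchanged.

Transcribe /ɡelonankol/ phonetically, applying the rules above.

/ɡ/ (word-initial): rule 4 targets it, but not between two vowels → unchanged [ɡ].
/e/ (between /ɡ/ and /l/): rule 2 targets it, but not before a nasal consonant → unchanged [e].
/l/ (between /e/ and /o/): rule 1 targets it, but not word-finally → unchanged [l].
/o/ (between /l/ and /n/): before a nasal consonant, so rule 2 applies → [õ].
/n/ — not in any rule's target class → [n].
/a/ (between /n/ and /n/): before a nasal consonant, so rule 2 applies → [ã].
/n/ — not in any rule's target class → [n].
/k/ — not in any rule's target class → [k].
/o/ — between /k/ and /l/; rule 2 does not apply here → [o].
Rule 1 applies to /l/ (word-final: word-finally) → [ɫ].

[ɡelõnãnkoɫ]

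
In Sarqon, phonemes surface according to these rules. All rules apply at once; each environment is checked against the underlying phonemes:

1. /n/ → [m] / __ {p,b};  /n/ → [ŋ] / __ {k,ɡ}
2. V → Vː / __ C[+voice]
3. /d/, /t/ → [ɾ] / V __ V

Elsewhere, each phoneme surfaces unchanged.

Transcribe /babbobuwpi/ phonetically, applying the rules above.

[baːbboːbuːwpi]

/b/ (word-initial): no rule targets it → [b].
/a/ (between /b/ and /b/): before a voiced consonant, so rule 2 applies → [aː].
/b/ (between /a/ and /b/): no rule targets it → [b].
/b/ — not in any rule's target class → [b].
/o/ (between /b/ and /b/) occurs before a voiced consonant → [oː] by rule 2.
/b/ stays [b].
/u/ meets the environment for rule 2 (before a voiced consonant) → [uː].
/w/ (between /u/ and /p/): no rule targets it → [w].
/p/ — not in any rule's target class → [p].
/i/ (word-final) fails the environment for rule 2, so it stays [i].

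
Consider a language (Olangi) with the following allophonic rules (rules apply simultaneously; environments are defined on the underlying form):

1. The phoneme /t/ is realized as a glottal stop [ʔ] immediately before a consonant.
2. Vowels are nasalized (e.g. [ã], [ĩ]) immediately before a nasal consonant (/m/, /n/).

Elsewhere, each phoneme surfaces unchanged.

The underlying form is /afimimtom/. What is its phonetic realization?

/a/ — word-initial; rule 2 does not apply here → [a].
/f/ (between /a/ and /i/) is unaffected → [f].
/i/ (between /f/ and /m/) occurs before a nasal consonant → [ĩ] by rule 2.
/m/ stays [m].
Rule 2 applies to /i/ (between /m/ and /m/: before a nasal consonant) → [ĩ].
/m/ stays [m].
/t/ (between /m/ and /o/): rule 1 targets it, but not immediately before a consonant → unchanged [t].
Rule 2 applies to /o/ (between /t/ and /m/: before a nasal consonant) → [õ].
/m/ (word-final): no rule targets it → [m].

[afĩmĩmtõm]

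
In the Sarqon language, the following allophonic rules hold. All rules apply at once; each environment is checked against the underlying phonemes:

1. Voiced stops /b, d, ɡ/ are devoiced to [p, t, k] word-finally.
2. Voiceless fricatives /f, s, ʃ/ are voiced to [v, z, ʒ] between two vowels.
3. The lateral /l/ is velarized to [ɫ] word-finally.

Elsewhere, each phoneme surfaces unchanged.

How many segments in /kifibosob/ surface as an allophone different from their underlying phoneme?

3

Segments that undergo a rule: /f/ → [v] (rule 2); /s/ → [z] (rule 2); /b/ → [p] (rule 1).
All other segments surface unchanged.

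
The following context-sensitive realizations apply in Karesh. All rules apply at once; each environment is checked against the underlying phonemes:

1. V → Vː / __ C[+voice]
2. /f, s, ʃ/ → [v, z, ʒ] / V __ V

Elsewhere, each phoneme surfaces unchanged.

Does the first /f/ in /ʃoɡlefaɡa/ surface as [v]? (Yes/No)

Rule 2 applies to /f/ (between /e/ and /a/: between two vowels) → [v].
The actual realization is [v], which matches [v].

Yes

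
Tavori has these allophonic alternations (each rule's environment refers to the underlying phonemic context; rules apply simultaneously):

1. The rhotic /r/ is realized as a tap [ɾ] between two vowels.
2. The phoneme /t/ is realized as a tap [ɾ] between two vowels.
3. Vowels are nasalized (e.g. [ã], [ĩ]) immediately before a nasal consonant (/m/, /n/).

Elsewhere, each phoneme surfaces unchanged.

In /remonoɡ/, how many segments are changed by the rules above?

2

Segments that undergo a rule: /e/ → [ẽ] (rule 3); /o/ → [õ] (rule 3).
All other segments surface unchanged.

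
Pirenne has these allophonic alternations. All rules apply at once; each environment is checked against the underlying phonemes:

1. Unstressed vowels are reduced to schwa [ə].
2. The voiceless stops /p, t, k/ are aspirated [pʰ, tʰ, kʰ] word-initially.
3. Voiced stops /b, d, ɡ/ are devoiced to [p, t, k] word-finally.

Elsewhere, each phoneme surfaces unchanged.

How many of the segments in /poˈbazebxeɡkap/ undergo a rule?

Segments that undergo a rule: /p/ → [pʰ] (rule 2); /o/ → [ə] (rule 1); /e/ → [ə] (rule 1); /e/ → [ə] (rule 1); /a/ → [ə] (rule 1).
All other segments surface unchanged.

5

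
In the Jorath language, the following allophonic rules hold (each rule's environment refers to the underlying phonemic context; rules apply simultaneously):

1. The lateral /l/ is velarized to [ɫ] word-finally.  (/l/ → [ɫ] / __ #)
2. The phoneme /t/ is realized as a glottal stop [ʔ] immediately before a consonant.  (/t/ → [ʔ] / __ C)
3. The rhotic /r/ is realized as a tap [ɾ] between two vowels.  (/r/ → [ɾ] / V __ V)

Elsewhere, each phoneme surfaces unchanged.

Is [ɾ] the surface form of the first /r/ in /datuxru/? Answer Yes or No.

No

/r/ — between /x/ and /u/; rule 3 does not apply here → [r].
The actual realization is [r], not [ɾ].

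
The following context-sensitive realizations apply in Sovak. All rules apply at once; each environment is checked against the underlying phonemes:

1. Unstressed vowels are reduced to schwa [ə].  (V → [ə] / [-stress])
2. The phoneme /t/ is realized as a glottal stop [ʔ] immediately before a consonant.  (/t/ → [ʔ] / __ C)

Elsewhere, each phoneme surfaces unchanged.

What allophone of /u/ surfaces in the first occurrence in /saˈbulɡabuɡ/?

/u/ (between /b/ and /l/) fails the environment for rule 1, so it stays [u].

[u]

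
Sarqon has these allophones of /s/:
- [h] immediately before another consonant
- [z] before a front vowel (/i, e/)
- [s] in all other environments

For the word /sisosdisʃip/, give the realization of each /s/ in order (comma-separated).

Occurrence 1 (position 1): before a front vowel (/i, e/) → [z].
Occurrence 2 (position 3): no conditioning environment matches → elsewhere allophone [s].
Occurrence 3 (position 5): immediately before another consonant → [h].
Occurrence 4 (position 8): immediately before another consonant → [h].

[z], [s], [h], [h]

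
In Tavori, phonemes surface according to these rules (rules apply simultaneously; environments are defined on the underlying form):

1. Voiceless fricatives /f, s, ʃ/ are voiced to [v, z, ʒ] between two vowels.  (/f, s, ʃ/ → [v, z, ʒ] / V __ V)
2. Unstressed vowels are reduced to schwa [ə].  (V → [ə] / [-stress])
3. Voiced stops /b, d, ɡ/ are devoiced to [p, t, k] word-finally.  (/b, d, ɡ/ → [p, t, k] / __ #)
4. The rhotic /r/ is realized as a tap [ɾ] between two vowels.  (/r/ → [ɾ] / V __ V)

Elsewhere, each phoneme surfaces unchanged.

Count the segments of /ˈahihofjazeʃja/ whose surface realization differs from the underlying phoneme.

5

Segments that undergo a rule: /i/ → [ə] (rule 2); /o/ → [ə] (rule 2); /a/ → [ə] (rule 2); /e/ → [ə] (rule 2); /a/ → [ə] (rule 2).
All other segments surface unchanged.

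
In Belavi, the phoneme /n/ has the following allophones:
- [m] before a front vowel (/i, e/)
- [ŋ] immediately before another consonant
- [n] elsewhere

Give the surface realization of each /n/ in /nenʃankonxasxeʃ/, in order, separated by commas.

[m], [ŋ], [ŋ], [ŋ]

Occurrence 1 (position 1): before a front vowel (/i, e/) → [m].
Occurrence 2 (position 3): immediately before another consonant → [ŋ].
Occurrence 3 (position 6): immediately before another consonant → [ŋ].
Occurrence 4 (position 9): immediately before another consonant → [ŋ].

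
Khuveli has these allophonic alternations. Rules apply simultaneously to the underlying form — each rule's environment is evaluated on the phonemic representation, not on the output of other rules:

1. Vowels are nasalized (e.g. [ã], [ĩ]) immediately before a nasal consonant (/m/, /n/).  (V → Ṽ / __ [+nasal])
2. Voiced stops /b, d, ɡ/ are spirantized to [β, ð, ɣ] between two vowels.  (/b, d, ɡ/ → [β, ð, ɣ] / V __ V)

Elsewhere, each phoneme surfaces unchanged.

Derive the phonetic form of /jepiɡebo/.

/j/ stays [j].
/e/ (between /j/ and /p/) is in the target of rule 1 but the environment (before a nasal consonant) is not met → [e].
/p/ (between /e/ and /i/): no rule targets it → [p].
/i/ (between /p/ and /ɡ/): rule 1 targets it, but not before a nasal consonant → unchanged [i].
/ɡ/ meets the environment for rule 2 (between two vowels) → [ɣ].
/e/ (between /ɡ/ and /b/) fails the environment for rule 1, so it stays [e].
/b/ — between /e/ and /o/, between two vowels — surfaces as [β] (rule 2).
/o/ (word-final): rule 1 targets it, but not before a nasal consonant → unchanged [o].

[jepiɣeβo]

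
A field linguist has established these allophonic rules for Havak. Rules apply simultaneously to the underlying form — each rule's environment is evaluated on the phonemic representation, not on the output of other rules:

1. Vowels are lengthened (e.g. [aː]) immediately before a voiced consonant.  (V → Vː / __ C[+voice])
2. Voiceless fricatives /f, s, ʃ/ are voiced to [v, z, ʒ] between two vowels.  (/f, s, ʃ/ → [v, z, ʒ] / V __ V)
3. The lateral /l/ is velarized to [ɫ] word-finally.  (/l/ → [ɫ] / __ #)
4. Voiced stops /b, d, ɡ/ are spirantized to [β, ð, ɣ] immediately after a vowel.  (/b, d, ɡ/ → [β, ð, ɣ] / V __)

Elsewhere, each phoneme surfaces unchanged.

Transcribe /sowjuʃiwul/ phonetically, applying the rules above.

/s/ (word-initial) is in the target of rule 2 but the environment (between two vowels) is not met → [s].
/o/ (between /s/ and /w/) occurs before a voiced consonant → [oː] by rule 1.
/w/ — not in any rule's target class → [w].
/j/ (between /w/ and /u/): no rule targets it → [j].
/u/ (between /j/ and /ʃ/): rule 1 targets it, but not before a voiced consonant → unchanged [u].
/ʃ/ — between /u/ and /i/, between two vowels — surfaces as [ʒ] (rule 2).
/i/ (between /ʃ/ and /w/): before a voiced consonant, so rule 1 applies → [iː].
/w/ — not in any rule's target class → [w].
/u/ (between /w/ and /l/) occurs before a voiced consonant → [uː] by rule 1.
/l/ (word-final) occurs word-finally → [ɫ] by rule 3.

[soːwjuʒiːwuːɫ]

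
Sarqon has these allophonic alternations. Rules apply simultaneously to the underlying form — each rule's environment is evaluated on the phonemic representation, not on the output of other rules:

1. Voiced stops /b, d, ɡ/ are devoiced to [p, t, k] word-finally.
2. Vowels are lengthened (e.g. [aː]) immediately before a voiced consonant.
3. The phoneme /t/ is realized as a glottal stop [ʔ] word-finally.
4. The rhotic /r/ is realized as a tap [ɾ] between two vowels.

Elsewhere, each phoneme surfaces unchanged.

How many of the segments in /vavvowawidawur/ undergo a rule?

6

Segments that undergo a rule: /a/ → [aː] (rule 2); /o/ → [oː] (rule 2); /a/ → [aː] (rule 2); /i/ → [iː] (rule 2); /a/ → [aː] (rule 2); /u/ → [uː] (rule 2).
All other segments surface unchanged.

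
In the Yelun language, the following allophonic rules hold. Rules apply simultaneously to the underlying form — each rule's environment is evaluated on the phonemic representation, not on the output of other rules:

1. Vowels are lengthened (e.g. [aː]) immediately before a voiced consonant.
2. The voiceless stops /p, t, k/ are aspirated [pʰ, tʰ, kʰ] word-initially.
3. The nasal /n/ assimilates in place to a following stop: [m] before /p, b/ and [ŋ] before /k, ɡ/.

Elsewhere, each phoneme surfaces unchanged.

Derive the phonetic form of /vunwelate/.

[vuːnweːlate]

/v/ — not in any rule's target class → [v].
/u/ meets the environment for rule 1 (before a voiced consonant) → [uː].
/n/ (between /u/ and /w/) is in the target of rule 3 but the environment (before a labial or velar stop) is not met → [n].
/w/ (between /n/ and /e/) is unaffected → [w].
Rule 1 applies to /e/ (between /w/ and /l/: before a voiced consonant) → [eː].
/l/ (between /e/ and /a/) is unaffected → [l].
/a/ — between /l/ and /t/; rule 1 does not apply here → [a].
/t/ — between /a/ and /e/; rule 2 does not apply here → [t].
/e/ — word-final; rule 1 does not apply here → [e].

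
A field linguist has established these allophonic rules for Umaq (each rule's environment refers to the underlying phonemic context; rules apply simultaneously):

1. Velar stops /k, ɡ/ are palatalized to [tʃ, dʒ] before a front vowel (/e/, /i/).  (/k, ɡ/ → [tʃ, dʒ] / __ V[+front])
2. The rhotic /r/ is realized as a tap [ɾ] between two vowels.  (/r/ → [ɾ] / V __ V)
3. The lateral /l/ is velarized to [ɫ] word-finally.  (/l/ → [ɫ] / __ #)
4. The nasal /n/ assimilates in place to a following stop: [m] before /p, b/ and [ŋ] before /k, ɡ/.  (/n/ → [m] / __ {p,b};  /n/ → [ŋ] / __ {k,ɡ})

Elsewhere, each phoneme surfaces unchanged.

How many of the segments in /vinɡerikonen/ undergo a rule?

3

Segments that undergo a rule: /n/ → [ŋ] (rule 4); /ɡ/ → [dʒ] (rule 1); /r/ → [ɾ] (rule 2).
All other segments surface unchanged.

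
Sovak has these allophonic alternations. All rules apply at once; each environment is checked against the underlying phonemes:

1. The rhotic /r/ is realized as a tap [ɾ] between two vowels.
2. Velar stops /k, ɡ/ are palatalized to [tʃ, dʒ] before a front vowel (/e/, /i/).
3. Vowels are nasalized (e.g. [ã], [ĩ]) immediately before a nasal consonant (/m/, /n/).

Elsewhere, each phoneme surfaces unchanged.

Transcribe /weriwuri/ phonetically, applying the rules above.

[weɾiwuɾi]

/w/ (word-initial) is unaffected → [w].
/e/ (between /w/ and /r/): rule 3 targets it, but not before a nasal consonant → unchanged [e].
Rule 1 applies to /r/ (between /e/ and /i/: between two vowels) → [ɾ].
/i/ (between /r/ and /w/) is in the target of rule 3 but the environment (before a nasal consonant) is not met → [i].
/w/ — not in any rule's target class → [w].
/u/ (between /w/ and /r/): rule 3 targets it, but not before a nasal consonant → unchanged [u].
Rule 1 applies to /r/ (between /u/ and /i/: between two vowels) → [ɾ].
/i/ (word-final) fails the environment for rule 3, so it stays [i].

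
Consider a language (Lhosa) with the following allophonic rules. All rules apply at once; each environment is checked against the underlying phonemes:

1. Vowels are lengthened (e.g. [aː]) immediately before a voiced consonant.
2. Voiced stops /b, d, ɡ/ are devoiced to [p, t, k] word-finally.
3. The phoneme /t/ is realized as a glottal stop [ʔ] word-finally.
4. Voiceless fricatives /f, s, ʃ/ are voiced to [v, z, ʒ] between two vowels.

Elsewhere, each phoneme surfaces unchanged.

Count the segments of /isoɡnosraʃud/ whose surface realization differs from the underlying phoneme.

5

Segments that undergo a rule: /s/ → [z] (rule 4); /o/ → [oː] (rule 1); /ʃ/ → [ʒ] (rule 4); /u/ → [uː] (rule 1); /d/ → [t] (rule 2).
All other segments surface unchanged.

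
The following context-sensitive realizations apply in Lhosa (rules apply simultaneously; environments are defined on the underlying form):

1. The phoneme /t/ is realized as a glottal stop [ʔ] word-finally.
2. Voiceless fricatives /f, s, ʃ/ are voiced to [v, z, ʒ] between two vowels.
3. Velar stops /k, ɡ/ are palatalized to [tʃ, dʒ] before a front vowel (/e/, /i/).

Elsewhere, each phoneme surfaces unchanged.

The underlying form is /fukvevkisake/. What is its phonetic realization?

[fukvevtʃizatʃe]

/f/ (word-initial) is in the target of rule 2 but the environment (between two vowels) is not met → [f].
/u/ (between /f/ and /k/) is unaffected → [u].
/k/ — between /u/ and /v/; rule 3 does not apply here → [k].
/v/ (between /k/ and /e/) is unaffected → [v].
/e/ (between /v/ and /v/): no rule targets it → [e].
/v/ (between /e/ and /k/): no rule targets it → [v].
/k/ (between /v/ and /i/): before a front vowel, so rule 3 applies → [tʃ].
/i/ — not in any rule's target class → [i].
/s/ (between /i/ and /a/) occurs between two vowels → [z] by rule 2.
/a/ (between /s/ and /k/) is unaffected → [a].
/k/ (between /a/ and /e/) occurs before a front vowel → [tʃ] by rule 3.
/e/ (word-final): no rule targets it → [e].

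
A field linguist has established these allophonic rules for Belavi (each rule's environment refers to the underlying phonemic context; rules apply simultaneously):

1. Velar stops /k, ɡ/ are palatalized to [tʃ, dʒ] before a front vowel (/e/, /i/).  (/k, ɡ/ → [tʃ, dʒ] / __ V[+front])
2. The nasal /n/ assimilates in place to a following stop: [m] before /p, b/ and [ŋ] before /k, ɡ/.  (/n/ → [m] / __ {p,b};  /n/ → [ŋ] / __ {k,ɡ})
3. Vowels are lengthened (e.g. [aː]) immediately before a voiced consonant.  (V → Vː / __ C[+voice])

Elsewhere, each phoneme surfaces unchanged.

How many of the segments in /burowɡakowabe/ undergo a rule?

Segments that undergo a rule: /u/ → [uː] (rule 3); /o/ → [oː] (rule 3); /o/ → [oː] (rule 3); /a/ → [aː] (rule 3).
All other segments surface unchanged.

4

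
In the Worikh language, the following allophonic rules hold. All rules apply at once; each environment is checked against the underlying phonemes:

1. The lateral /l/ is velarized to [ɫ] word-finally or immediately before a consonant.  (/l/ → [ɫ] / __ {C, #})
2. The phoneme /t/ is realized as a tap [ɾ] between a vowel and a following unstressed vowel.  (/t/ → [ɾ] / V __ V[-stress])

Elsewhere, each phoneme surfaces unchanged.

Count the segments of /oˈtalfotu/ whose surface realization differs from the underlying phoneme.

Segments that undergo a rule: /l/ → [ɫ] (rule 1); /t/ → [ɾ] (rule 2).
All other segments surface unchanged.

2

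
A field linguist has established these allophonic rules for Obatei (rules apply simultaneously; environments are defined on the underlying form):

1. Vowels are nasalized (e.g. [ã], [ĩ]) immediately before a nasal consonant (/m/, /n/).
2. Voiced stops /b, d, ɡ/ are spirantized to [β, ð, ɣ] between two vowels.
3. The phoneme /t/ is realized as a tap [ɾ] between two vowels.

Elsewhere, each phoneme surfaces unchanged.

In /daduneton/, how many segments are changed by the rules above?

Segments that undergo a rule: /d/ → [ð] (rule 2); /u/ → [ũ] (rule 1); /t/ → [ɾ] (rule 3); /o/ → [õ] (rule 1).
All other segments surface unchanged.

4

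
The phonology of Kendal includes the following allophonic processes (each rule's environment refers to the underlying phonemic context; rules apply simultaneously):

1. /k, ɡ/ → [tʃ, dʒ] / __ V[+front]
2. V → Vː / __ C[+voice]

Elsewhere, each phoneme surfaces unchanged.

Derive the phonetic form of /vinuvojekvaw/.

[viːnuːvoːjekvaːw]

/i/ meets the environment for rule 2 (before a voiced consonant) → [iː].
Rule 2 applies to /u/ (between /n/ and /v/: before a voiced consonant) → [uː].
Rule 2 applies to /o/ (between /v/ and /j/: before a voiced consonant) → [oː].
/e/ (between /j/ and /k/) is in the target of rule 2 but the environment (before a voiced consonant) is not met → [e].
/k/ — between /e/ and /v/; rule 1 does not apply here → [k].
Rule 2 applies to /a/ (between /v/ and /w/: before a voiced consonant) → [aː].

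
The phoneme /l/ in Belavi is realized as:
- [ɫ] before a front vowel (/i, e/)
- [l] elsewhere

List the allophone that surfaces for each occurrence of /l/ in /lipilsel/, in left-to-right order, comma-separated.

Occurrence 1 (position 1): before a front vowel (/i, e/) → [ɫ].
Occurrence 2 (position 5): no conditioning environment matches → elsewhere allophone [l].
Occurrence 3 (position 8): no conditioning environment matches → elsewhere allophone [l].

[ɫ], [l], [l]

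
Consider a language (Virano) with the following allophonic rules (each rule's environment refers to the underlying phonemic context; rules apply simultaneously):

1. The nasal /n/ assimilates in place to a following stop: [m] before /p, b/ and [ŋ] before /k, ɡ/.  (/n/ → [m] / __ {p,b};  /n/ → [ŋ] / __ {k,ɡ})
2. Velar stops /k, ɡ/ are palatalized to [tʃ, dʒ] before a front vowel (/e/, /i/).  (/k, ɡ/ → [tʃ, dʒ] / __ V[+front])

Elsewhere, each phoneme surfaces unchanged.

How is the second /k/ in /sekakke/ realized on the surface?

/k/ (between /a/ and /k/) is in the target of rule 2 but the environment (before a front vowel) is not met → [k].

[k]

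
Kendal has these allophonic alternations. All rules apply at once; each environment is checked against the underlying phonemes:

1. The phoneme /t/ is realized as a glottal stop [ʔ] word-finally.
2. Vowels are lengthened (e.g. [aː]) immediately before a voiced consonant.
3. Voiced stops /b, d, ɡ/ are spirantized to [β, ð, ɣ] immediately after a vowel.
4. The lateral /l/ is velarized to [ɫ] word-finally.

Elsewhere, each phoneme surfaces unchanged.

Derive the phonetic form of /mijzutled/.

/m/ stays [m].
/i/ — between /m/ and /j/, before a voiced consonant — surfaces as [iː] (rule 2).
/j/ (between /i/ and /z/) is unaffected → [j].
/z/ stays [z].
/u/ (between /z/ and /t/) fails the environment for rule 2, so it stays [u].
/t/ (between /u/ and /l/) is in the target of rule 1 but the environment (word-finally) is not met → [t].
/l/ — between /t/ and /e/; rule 4 does not apply here → [l].
/e/ (between /l/ and /d/): before a voiced consonant, so rule 2 applies → [eː].
/d/ meets the environment for rule 3 (immediately after a vowel) → [ð].

[miːjzutleːð]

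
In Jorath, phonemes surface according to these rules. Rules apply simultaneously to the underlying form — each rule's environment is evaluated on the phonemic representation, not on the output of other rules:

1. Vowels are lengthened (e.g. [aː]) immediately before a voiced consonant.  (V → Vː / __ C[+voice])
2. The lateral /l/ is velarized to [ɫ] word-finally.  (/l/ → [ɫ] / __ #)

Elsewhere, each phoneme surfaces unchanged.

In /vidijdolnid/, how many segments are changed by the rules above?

Segments that undergo a rule: /i/ → [iː] (rule 1); /i/ → [iː] (rule 1); /o/ → [oː] (rule 1); /i/ → [iː] (rule 1).
All other segments surface unchanged.

4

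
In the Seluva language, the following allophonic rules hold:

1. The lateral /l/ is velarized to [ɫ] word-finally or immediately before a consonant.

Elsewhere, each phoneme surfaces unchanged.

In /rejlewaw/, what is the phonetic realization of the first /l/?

[l]

/l/ (between /j/ and /e/): rule 1 targets it, but not word-finally or immediately before a consonant → unchanged [l].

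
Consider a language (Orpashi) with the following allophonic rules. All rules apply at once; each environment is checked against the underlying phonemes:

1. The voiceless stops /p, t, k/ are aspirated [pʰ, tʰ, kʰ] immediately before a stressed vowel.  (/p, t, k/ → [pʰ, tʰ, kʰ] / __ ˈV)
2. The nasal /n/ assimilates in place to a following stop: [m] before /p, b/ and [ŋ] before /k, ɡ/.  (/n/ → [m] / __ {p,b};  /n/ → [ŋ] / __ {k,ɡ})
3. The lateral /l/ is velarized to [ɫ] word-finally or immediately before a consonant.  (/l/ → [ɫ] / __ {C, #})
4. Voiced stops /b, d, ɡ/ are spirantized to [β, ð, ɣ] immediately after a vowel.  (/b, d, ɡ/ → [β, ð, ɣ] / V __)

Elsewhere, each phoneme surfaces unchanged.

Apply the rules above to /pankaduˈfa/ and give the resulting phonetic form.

/p/ (word-initial): rule 1 targets it, but not immediately before a stressed vowel → unchanged [p].
/a/ stays [a].
/n/ (between /a/ and /k/) occurs before a labial or velar stop → [ŋ] by rule 2.
/k/ (between /n/ and /a/) fails the environment for rule 1, so it stays [k].
/a/ (between /k/ and /d/) is unaffected → [a].
/d/ (between /a/ and /u/): immediately after a vowel, so rule 4 applies → [ð].
/u/ (between /d/ and /f/) is unaffected → [u].
/f/ stays [f].
/a/ (word-final) is unaffected → [a].

[paŋkaðuˈfa]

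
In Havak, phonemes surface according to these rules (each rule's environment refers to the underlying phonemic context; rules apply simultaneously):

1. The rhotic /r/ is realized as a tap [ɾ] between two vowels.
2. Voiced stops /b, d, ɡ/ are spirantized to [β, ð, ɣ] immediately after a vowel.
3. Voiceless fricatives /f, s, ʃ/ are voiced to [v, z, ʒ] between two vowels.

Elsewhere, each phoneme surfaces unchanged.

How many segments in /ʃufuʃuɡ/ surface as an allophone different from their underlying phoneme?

3

Segments that undergo a rule: /f/ → [v] (rule 3); /ʃ/ → [ʒ] (rule 3); /ɡ/ → [ɣ] (rule 2).
All other segments surface unchanged.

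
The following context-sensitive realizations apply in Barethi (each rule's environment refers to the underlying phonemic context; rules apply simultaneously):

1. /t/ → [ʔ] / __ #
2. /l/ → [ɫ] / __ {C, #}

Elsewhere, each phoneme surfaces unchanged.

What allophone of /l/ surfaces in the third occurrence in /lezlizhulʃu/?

[ɫ]

Rule 2 applies to /l/ (between /u/ and /ʃ/: word-finally or immediately before a consonant) → [ɫ].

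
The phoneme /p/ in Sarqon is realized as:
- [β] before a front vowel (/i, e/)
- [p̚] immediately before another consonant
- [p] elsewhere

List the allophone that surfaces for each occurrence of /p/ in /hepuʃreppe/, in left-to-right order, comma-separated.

[p], [p̚], [β]

Occurrence 1 (position 3): no conditioning environment matches → elsewhere allophone [p].
Occurrence 2 (position 8): immediately before another consonant → [p̚].
Occurrence 3 (position 9): before a front vowel (/i, e/) → [β].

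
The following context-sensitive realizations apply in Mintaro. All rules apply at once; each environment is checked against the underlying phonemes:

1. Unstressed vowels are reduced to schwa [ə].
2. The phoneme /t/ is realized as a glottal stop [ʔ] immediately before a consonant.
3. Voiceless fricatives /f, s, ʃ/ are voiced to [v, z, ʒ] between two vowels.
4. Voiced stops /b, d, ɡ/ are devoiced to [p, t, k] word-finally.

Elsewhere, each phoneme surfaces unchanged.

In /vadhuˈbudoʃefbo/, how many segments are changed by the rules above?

6

Segments that undergo a rule: /a/ → [ə] (rule 1); /u/ → [ə] (rule 1); /o/ → [ə] (rule 1); /ʃ/ → [ʒ] (rule 3); /e/ → [ə] (rule 1); /o/ → [ə] (rule 1).
All other segments surface unchanged.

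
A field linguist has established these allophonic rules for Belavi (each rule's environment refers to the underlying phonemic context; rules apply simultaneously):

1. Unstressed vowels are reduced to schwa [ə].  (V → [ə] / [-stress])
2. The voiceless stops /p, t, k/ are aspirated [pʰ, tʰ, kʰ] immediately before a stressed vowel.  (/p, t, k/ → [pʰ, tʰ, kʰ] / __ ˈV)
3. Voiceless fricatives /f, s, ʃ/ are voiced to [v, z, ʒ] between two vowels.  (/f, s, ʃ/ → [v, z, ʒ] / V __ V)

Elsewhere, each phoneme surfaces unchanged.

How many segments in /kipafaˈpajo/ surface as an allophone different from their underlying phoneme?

Segments that undergo a rule: /i/ → [ə] (rule 1); /a/ → [ə] (rule 1); /f/ → [v] (rule 3); /a/ → [ə] (rule 1); /p/ → [pʰ] (rule 2); /o/ → [ə] (rule 1).
All other segments surface unchanged.

6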